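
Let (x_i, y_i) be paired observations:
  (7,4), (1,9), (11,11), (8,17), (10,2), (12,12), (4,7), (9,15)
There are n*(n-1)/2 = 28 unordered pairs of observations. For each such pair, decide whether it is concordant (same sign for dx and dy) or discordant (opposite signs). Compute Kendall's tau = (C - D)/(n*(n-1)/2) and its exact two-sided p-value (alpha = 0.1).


Step 1: Enumerate the 28 unordered pairs (i,j) with i<j and classify each by sign(x_j-x_i) * sign(y_j-y_i).
  (1,2):dx=-6,dy=+5->D; (1,3):dx=+4,dy=+7->C; (1,4):dx=+1,dy=+13->C; (1,5):dx=+3,dy=-2->D
  (1,6):dx=+5,dy=+8->C; (1,7):dx=-3,dy=+3->D; (1,8):dx=+2,dy=+11->C; (2,3):dx=+10,dy=+2->C
  (2,4):dx=+7,dy=+8->C; (2,5):dx=+9,dy=-7->D; (2,6):dx=+11,dy=+3->C; (2,7):dx=+3,dy=-2->D
  (2,8):dx=+8,dy=+6->C; (3,4):dx=-3,dy=+6->D; (3,5):dx=-1,dy=-9->C; (3,6):dx=+1,dy=+1->C
  (3,7):dx=-7,dy=-4->C; (3,8):dx=-2,dy=+4->D; (4,5):dx=+2,dy=-15->D; (4,6):dx=+4,dy=-5->D
  (4,7):dx=-4,dy=-10->C; (4,8):dx=+1,dy=-2->D; (5,6):dx=+2,dy=+10->C; (5,7):dx=-6,dy=+5->D
  (5,8):dx=-1,dy=+13->D; (6,7):dx=-8,dy=-5->C; (6,8):dx=-3,dy=+3->D; (7,8):dx=+5,dy=+8->C
Step 2: C = 15, D = 13, total pairs = 28.
Step 3: tau = (C - D)/(n(n-1)/2) = (15 - 13)/28 = 0.071429.
Step 4: Exact two-sided p-value (enumerate n! = 40320 permutations of y under H0): p = 0.904861.
Step 5: alpha = 0.1. fail to reject H0.

tau_b = 0.0714 (C=15, D=13), p = 0.904861, fail to reject H0.


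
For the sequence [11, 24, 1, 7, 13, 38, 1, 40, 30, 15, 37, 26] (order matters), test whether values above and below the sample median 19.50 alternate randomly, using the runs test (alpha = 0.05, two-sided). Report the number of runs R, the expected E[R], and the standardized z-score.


Step 1: Compute median = 19.50; label A = above, B = below.
Labels in order: BABBBABAABAA  (n_A = 6, n_B = 6)
Step 2: Count runs R = 8.
Step 3: Under H0 (random ordering), E[R] = 2*n_A*n_B/(n_A+n_B) + 1 = 2*6*6/12 + 1 = 7.0000.
        Var[R] = 2*n_A*n_B*(2*n_A*n_B - n_A - n_B) / ((n_A+n_B)^2 * (n_A+n_B-1)) = 4320/1584 = 2.7273.
        SD[R] = 1.6514.
Step 4: Continuity-corrected z = (R - 0.5 - E[R]) / SD[R] = (8 - 0.5 - 7.0000) / 1.6514 = 0.3028.
Step 5: Two-sided p-value via normal approximation = 2*(1 - Phi(|z|)) = 0.762069.
Step 6: alpha = 0.05. fail to reject H0.

R = 8, z = 0.3028, p = 0.762069, fail to reject H0.


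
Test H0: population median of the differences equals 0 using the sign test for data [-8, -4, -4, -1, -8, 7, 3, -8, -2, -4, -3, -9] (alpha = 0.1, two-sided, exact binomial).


Step 1: Discard zero differences. Original n = 12; n_eff = number of nonzero differences = 12.
Nonzero differences (with sign): -8, -4, -4, -1, -8, +7, +3, -8, -2, -4, -3, -9
Step 2: Count signs: positive = 2, negative = 10.
Step 3: Under H0: P(positive) = 0.5, so the number of positives S ~ Bin(12, 0.5).
Step 4: Two-sided exact p-value = sum of Bin(12,0.5) probabilities at or below the observed probability = 0.038574.
Step 5: alpha = 0.1. reject H0.

n_eff = 12, pos = 2, neg = 10, p = 0.038574, reject H0.


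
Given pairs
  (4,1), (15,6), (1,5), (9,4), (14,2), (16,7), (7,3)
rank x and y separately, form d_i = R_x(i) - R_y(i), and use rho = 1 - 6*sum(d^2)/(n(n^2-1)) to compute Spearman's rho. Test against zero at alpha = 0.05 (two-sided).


Step 1: Rank x and y separately (midranks; no ties here).
rank(x): 4->2, 15->6, 1->1, 9->4, 14->5, 16->7, 7->3
rank(y): 1->1, 6->6, 5->5, 4->4, 2->2, 7->7, 3->3
Step 2: d_i = R_x(i) - R_y(i); compute d_i^2.
  (2-1)^2=1, (6-6)^2=0, (1-5)^2=16, (4-4)^2=0, (5-2)^2=9, (7-7)^2=0, (3-3)^2=0
sum(d^2) = 26.
Step 3: rho = 1 - 6*26 / (7*(7^2 - 1)) = 1 - 156/336 = 0.535714.
Step 4: Under H0, t = rho * sqrt((n-2)/(1-rho^2)) = 1.4186 ~ t(5).
Step 5: Two-sided p-value from the t-distribution with 5 df = 0.215217.
Step 6: alpha = 0.05. fail to reject H0.

rho = 0.5357, p = 0.215217, fail to reject H0 at alpha = 0.05.


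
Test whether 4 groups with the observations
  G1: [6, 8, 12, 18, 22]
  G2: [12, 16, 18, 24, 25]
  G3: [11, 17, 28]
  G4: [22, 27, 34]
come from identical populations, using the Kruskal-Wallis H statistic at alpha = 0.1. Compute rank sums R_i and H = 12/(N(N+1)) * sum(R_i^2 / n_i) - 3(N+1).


Step 1: Combine all N = 16 observations and assign midranks.
sorted (value, group, rank): (6,G1,1), (8,G1,2), (11,G3,3), (12,G1,4.5), (12,G2,4.5), (16,G2,6), (17,G3,7), (18,G1,8.5), (18,G2,8.5), (22,G1,10.5), (22,G4,10.5), (24,G2,12), (25,G2,13), (27,G4,14), (28,G3,15), (34,G4,16)
Step 2: Sum ranks within each group.
R_1 = 26.5 (n_1 = 5)
R_2 = 44 (n_2 = 5)
R_3 = 25 (n_3 = 3)
R_4 = 40.5 (n_4 = 3)
Step 3: H = 12/(N(N+1)) * sum(R_i^2/n_i) - 3(N+1)
     = 12/(16*17) * (26.5^2/5 + 44^2/5 + 25^2/3 + 40.5^2/3) - 3*17
     = 0.044118 * 1282.73 - 51
     = 5.591176.
Step 4: Ties present; correction factor C = 1 - 18/(16^3 - 16) = 0.995588. Corrected H = 5.591176 / 0.995588 = 5.615953.
Step 5: Under H0, H ~ chi^2(3); p-value = 0.131866.
Step 6: alpha = 0.1. fail to reject H0.

H = 5.6160, df = 3, p = 0.131866, fail to reject H0.


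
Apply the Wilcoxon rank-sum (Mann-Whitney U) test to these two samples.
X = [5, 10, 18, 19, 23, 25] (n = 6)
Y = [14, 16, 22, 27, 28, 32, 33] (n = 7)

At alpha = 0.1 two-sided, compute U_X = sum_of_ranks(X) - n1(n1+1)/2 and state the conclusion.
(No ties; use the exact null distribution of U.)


Step 1: Combine and sort all 13 observations; assign midranks.
sorted (value, group): (5,X), (10,X), (14,Y), (16,Y), (18,X), (19,X), (22,Y), (23,X), (25,X), (27,Y), (28,Y), (32,Y), (33,Y)
ranks: 5->1, 10->2, 14->3, 16->4, 18->5, 19->6, 22->7, 23->8, 25->9, 27->10, 28->11, 32->12, 33->13
Step 2: Rank sum for X: R1 = 1 + 2 + 5 + 6 + 8 + 9 = 31.
Step 3: U_X = R1 - n1(n1+1)/2 = 31 - 6*7/2 = 31 - 21 = 10.
       U_Y = n1*n2 - U_X = 42 - 10 = 32.
Step 4: No ties, so the exact null distribution of U (based on enumerating the C(13,6) = 1716 equally likely rank assignments) gives the two-sided p-value.
Step 5: p-value = 0.137529; compare to alpha = 0.1. fail to reject H0.

U_X = 10, p = 0.137529, fail to reject H0 at alpha = 0.1.


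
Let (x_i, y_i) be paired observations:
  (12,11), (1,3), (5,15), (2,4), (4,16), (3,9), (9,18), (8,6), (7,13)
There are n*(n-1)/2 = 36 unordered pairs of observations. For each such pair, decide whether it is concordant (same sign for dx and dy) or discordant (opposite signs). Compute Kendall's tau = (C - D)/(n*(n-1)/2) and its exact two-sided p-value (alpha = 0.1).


Step 1: Enumerate the 36 unordered pairs (i,j) with i<j and classify each by sign(x_j-x_i) * sign(y_j-y_i).
  (1,2):dx=-11,dy=-8->C; (1,3):dx=-7,dy=+4->D; (1,4):dx=-10,dy=-7->C; (1,5):dx=-8,dy=+5->D
  (1,6):dx=-9,dy=-2->C; (1,7):dx=-3,dy=+7->D; (1,8):dx=-4,dy=-5->C; (1,9):dx=-5,dy=+2->D
  (2,3):dx=+4,dy=+12->C; (2,4):dx=+1,dy=+1->C; (2,5):dx=+3,dy=+13->C; (2,6):dx=+2,dy=+6->C
  (2,7):dx=+8,dy=+15->C; (2,8):dx=+7,dy=+3->C; (2,9):dx=+6,dy=+10->C; (3,4):dx=-3,dy=-11->C
  (3,5):dx=-1,dy=+1->D; (3,6):dx=-2,dy=-6->C; (3,7):dx=+4,dy=+3->C; (3,8):dx=+3,dy=-9->D
  (3,9):dx=+2,dy=-2->D; (4,5):dx=+2,dy=+12->C; (4,6):dx=+1,dy=+5->C; (4,7):dx=+7,dy=+14->C
  (4,8):dx=+6,dy=+2->C; (4,9):dx=+5,dy=+9->C; (5,6):dx=-1,dy=-7->C; (5,7):dx=+5,dy=+2->C
  (5,8):dx=+4,dy=-10->D; (5,9):dx=+3,dy=-3->D; (6,7):dx=+6,dy=+9->C; (6,8):dx=+5,dy=-3->D
  (6,9):dx=+4,dy=+4->C; (7,8):dx=-1,dy=-12->C; (7,9):dx=-2,dy=-5->C; (8,9):dx=-1,dy=+7->D
Step 2: C = 25, D = 11, total pairs = 36.
Step 3: tau = (C - D)/(n(n-1)/2) = (25 - 11)/36 = 0.388889.
Step 4: Exact two-sided p-value (enumerate n! = 362880 permutations of y under H0): p = 0.180181.
Step 5: alpha = 0.1. fail to reject H0.

tau_b = 0.3889 (C=25, D=11), p = 0.180181, fail to reject H0.


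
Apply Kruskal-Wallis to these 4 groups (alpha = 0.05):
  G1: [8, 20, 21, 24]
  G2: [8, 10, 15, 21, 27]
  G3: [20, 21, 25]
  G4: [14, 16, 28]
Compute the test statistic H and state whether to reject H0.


Step 1: Combine all N = 15 observations and assign midranks.
sorted (value, group, rank): (8,G1,1.5), (8,G2,1.5), (10,G2,3), (14,G4,4), (15,G2,5), (16,G4,6), (20,G1,7.5), (20,G3,7.5), (21,G1,10), (21,G2,10), (21,G3,10), (24,G1,12), (25,G3,13), (27,G2,14), (28,G4,15)
Step 2: Sum ranks within each group.
R_1 = 31 (n_1 = 4)
R_2 = 33.5 (n_2 = 5)
R_3 = 30.5 (n_3 = 3)
R_4 = 25 (n_4 = 3)
Step 3: H = 12/(N(N+1)) * sum(R_i^2/n_i) - 3(N+1)
     = 12/(15*16) * (31^2/4 + 33.5^2/5 + 30.5^2/3 + 25^2/3) - 3*16
     = 0.050000 * 983.117 - 48
     = 1.155833.
Step 4: Ties present; correction factor C = 1 - 36/(15^3 - 15) = 0.989286. Corrected H = 1.155833 / 0.989286 = 1.168351.
Step 5: Under H0, H ~ chi^2(3); p-value = 0.760605.
Step 6: alpha = 0.05. fail to reject H0.

H = 1.1684, df = 3, p = 0.760605, fail to reject H0.


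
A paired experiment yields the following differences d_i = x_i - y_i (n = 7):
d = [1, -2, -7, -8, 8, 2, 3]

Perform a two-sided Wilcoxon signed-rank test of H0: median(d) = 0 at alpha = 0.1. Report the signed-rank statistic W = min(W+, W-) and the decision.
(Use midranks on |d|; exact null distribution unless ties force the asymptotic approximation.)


Step 1: Drop any zero differences (none here) and take |d_i|.
|d| = [1, 2, 7, 8, 8, 2, 3]
Step 2: Midrank |d_i| (ties get averaged ranks).
ranks: |1|->1, |2|->2.5, |7|->5, |8|->6.5, |8|->6.5, |2|->2.5, |3|->4
Step 3: Attach original signs; sum ranks with positive sign and with negative sign.
W+ = 1 + 6.5 + 2.5 + 4 = 14
W- = 2.5 + 5 + 6.5 = 14
(Check: W+ + W- = 28 should equal n(n+1)/2 = 28.)
Step 4: Test statistic W = min(W+, W-) = 14.
Step 5: Ties in |d|, so use the tie-corrected normal approximation.
        E[W] = n(n+1)/4 = 7*8/4 = 14.
        Tie groups: |d|=2 (t=2), |d|=8 (t=2); sum(t^3 - t) = 12.
        Var[W] = n(n+1)(2n+1)/24 - sum(t^3-t)/48 = 840/24 - 12/48 = 34.75.
        z = (W - E[W]) / sqrt(Var[W]) = (14 - 14) / 5.8949 = 0.0000.
        Two-sided p = 2*Phi(z) = 1.000000.
Step 6: alpha = 0.1. fail to reject H0.

W+ = 14, W- = 14, W = min = 14, p = 1.000000, fail to reject H0.


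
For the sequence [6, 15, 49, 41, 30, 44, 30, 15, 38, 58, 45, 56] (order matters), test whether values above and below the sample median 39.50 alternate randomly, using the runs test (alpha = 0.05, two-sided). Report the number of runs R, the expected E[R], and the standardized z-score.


Step 1: Compute median = 39.50; label A = above, B = below.
Labels in order: BBAABABBBAAA  (n_A = 6, n_B = 6)
Step 2: Count runs R = 6.
Step 3: Under H0 (random ordering), E[R] = 2*n_A*n_B/(n_A+n_B) + 1 = 2*6*6/12 + 1 = 7.0000.
        Var[R] = 2*n_A*n_B*(2*n_A*n_B - n_A - n_B) / ((n_A+n_B)^2 * (n_A+n_B-1)) = 4320/1584 = 2.7273.
        SD[R] = 1.6514.
Step 4: Continuity-corrected z = (R + 0.5 - E[R]) / SD[R] = (6 + 0.5 - 7.0000) / 1.6514 = -0.3028.
Step 5: Two-sided p-value via normal approximation = 2*(1 - Phi(|z|)) = 0.762069.
Step 6: alpha = 0.05. fail to reject H0.

R = 6, z = -0.3028, p = 0.762069, fail to reject H0.


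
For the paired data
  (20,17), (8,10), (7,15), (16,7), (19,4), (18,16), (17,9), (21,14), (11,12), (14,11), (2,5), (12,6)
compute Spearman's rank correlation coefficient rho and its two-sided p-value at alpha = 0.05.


Step 1: Rank x and y separately (midranks; no ties here).
rank(x): 20->11, 8->3, 7->2, 16->7, 19->10, 18->9, 17->8, 21->12, 11->4, 14->6, 2->1, 12->5
rank(y): 17->12, 10->6, 15->10, 7->4, 4->1, 16->11, 9->5, 14->9, 12->8, 11->7, 5->2, 6->3
Step 2: d_i = R_x(i) - R_y(i); compute d_i^2.
  (11-12)^2=1, (3-6)^2=9, (2-10)^2=64, (7-4)^2=9, (10-1)^2=81, (9-11)^2=4, (8-5)^2=9, (12-9)^2=9, (4-8)^2=16, (6-7)^2=1, (1-2)^2=1, (5-3)^2=4
sum(d^2) = 208.
Step 3: rho = 1 - 6*208 / (12*(12^2 - 1)) = 1 - 1248/1716 = 0.272727.
Step 4: Under H0, t = rho * sqrt((n-2)/(1-rho^2)) = 0.8964 ~ t(10).
Step 5: Two-sided p-value from the t-distribution with 10 df = 0.391097.
Step 6: alpha = 0.05. fail to reject H0.

rho = 0.2727, p = 0.391097, fail to reject H0 at alpha = 0.05.


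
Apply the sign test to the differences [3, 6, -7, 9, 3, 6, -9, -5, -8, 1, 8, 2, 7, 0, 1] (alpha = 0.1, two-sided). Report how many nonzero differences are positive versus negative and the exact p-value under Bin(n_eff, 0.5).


Step 1: Discard zero differences. Original n = 15; n_eff = number of nonzero differences = 14.
Nonzero differences (with sign): +3, +6, -7, +9, +3, +6, -9, -5, -8, +1, +8, +2, +7, +1
Step 2: Count signs: positive = 10, negative = 4.
Step 3: Under H0: P(positive) = 0.5, so the number of positives S ~ Bin(14, 0.5).
Step 4: Two-sided exact p-value = sum of Bin(14,0.5) probabilities at or below the observed probability = 0.179565.
Step 5: alpha = 0.1. fail to reject H0.

n_eff = 14, pos = 10, neg = 4, p = 0.179565, fail to reject H0.


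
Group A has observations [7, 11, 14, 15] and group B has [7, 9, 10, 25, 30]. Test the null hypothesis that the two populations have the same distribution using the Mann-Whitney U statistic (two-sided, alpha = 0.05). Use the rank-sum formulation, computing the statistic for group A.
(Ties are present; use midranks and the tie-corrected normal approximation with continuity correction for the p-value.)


Step 1: Combine and sort all 9 observations; assign midranks.
sorted (value, group): (7,X), (7,Y), (9,Y), (10,Y), (11,X), (14,X), (15,X), (25,Y), (30,Y)
ranks: 7->1.5, 7->1.5, 9->3, 10->4, 11->5, 14->6, 15->7, 25->8, 30->9
Step 2: Rank sum for X: R1 = 1.5 + 5 + 6 + 7 = 19.5.
Step 3: U_X = R1 - n1(n1+1)/2 = 19.5 - 4*5/2 = 19.5 - 10 = 9.5.
       U_Y = n1*n2 - U_X = 20 - 9.5 = 10.5.
Step 4: Ties are present, so use the tie-corrected normal approximation (with continuity correction) for the p-value.
Step 5: p-value = 1.000000; compare to alpha = 0.05. fail to reject H0.

U_X = 9.5, p = 1.000000, fail to reject H0 at alpha = 0.05.


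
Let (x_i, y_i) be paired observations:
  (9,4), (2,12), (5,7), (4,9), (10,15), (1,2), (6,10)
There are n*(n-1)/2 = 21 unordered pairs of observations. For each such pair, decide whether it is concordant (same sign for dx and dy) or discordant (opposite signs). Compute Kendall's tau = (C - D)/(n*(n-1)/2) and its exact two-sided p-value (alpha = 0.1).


Step 1: Enumerate the 21 unordered pairs (i,j) with i<j and classify each by sign(x_j-x_i) * sign(y_j-y_i).
  (1,2):dx=-7,dy=+8->D; (1,3):dx=-4,dy=+3->D; (1,4):dx=-5,dy=+5->D; (1,5):dx=+1,dy=+11->C
  (1,6):dx=-8,dy=-2->C; (1,7):dx=-3,dy=+6->D; (2,3):dx=+3,dy=-5->D; (2,4):dx=+2,dy=-3->D
  (2,5):dx=+8,dy=+3->C; (2,6):dx=-1,dy=-10->C; (2,7):dx=+4,dy=-2->D; (3,4):dx=-1,dy=+2->D
  (3,5):dx=+5,dy=+8->C; (3,6):dx=-4,dy=-5->C; (3,7):dx=+1,dy=+3->C; (4,5):dx=+6,dy=+6->C
  (4,6):dx=-3,dy=-7->C; (4,7):dx=+2,dy=+1->C; (5,6):dx=-9,dy=-13->C; (5,7):dx=-4,dy=-5->C
  (6,7):dx=+5,dy=+8->C
Step 2: C = 13, D = 8, total pairs = 21.
Step 3: tau = (C - D)/(n(n-1)/2) = (13 - 8)/21 = 0.238095.
Step 4: Exact two-sided p-value (enumerate n! = 5040 permutations of y under H0): p = 0.561905.
Step 5: alpha = 0.1. fail to reject H0.

tau_b = 0.2381 (C=13, D=8), p = 0.561905, fail to reject H0.


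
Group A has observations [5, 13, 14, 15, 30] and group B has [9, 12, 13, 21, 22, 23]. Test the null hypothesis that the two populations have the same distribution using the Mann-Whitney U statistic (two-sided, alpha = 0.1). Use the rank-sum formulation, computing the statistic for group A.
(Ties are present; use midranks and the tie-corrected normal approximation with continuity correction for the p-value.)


Step 1: Combine and sort all 11 observations; assign midranks.
sorted (value, group): (5,X), (9,Y), (12,Y), (13,X), (13,Y), (14,X), (15,X), (21,Y), (22,Y), (23,Y), (30,X)
ranks: 5->1, 9->2, 12->3, 13->4.5, 13->4.5, 14->6, 15->7, 21->8, 22->9, 23->10, 30->11
Step 2: Rank sum for X: R1 = 1 + 4.5 + 6 + 7 + 11 = 29.5.
Step 3: U_X = R1 - n1(n1+1)/2 = 29.5 - 5*6/2 = 29.5 - 15 = 14.5.
       U_Y = n1*n2 - U_X = 30 - 14.5 = 15.5.
Step 4: Ties are present, so use the tie-corrected normal approximation (with continuity correction) for the p-value.
Step 5: p-value = 1.000000; compare to alpha = 0.1. fail to reject H0.

U_X = 14.5, p = 1.000000, fail to reject H0 at alpha = 0.1.


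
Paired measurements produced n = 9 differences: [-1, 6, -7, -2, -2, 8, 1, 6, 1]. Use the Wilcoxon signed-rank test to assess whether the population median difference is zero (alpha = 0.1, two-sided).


Step 1: Drop any zero differences (none here) and take |d_i|.
|d| = [1, 6, 7, 2, 2, 8, 1, 6, 1]
Step 2: Midrank |d_i| (ties get averaged ranks).
ranks: |1|->2, |6|->6.5, |7|->8, |2|->4.5, |2|->4.5, |8|->9, |1|->2, |6|->6.5, |1|->2
Step 3: Attach original signs; sum ranks with positive sign and with negative sign.
W+ = 6.5 + 9 + 2 + 6.5 + 2 = 26
W- = 2 + 8 + 4.5 + 4.5 = 19
(Check: W+ + W- = 45 should equal n(n+1)/2 = 45.)
Step 4: Test statistic W = min(W+, W-) = 19.
Step 5: Ties in |d|, so use the tie-corrected normal approximation.
        E[W] = n(n+1)/4 = 9*10/4 = 22.5.
        Tie groups: |d|=1 (t=3), |d|=2 (t=2), |d|=6 (t=2); sum(t^3 - t) = 36.
        Var[W] = n(n+1)(2n+1)/24 - sum(t^3-t)/48 = 1710/24 - 36/48 = 70.5.
        z = (W - E[W]) / sqrt(Var[W]) = (19 - 22.5) / 8.3964 = -0.4168.
        Two-sided p = 2*Phi(z) = 0.676793.
Step 6: alpha = 0.1. fail to reject H0.

W+ = 26, W- = 19, W = min = 19, p = 0.676793, fail to reject H0.


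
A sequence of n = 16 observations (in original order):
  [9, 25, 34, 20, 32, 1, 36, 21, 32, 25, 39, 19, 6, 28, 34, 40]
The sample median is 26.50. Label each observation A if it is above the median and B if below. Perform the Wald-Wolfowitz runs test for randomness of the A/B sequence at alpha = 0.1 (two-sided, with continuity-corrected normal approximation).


Step 1: Compute median = 26.50; label A = above, B = below.
Labels in order: BBABABABABABBAAA  (n_A = 8, n_B = 8)
Step 2: Count runs R = 12.
Step 3: Under H0 (random ordering), E[R] = 2*n_A*n_B/(n_A+n_B) + 1 = 2*8*8/16 + 1 = 9.0000.
        Var[R] = 2*n_A*n_B*(2*n_A*n_B - n_A - n_B) / ((n_A+n_B)^2 * (n_A+n_B-1)) = 14336/3840 = 3.7333.
        SD[R] = 1.9322.
Step 4: Continuity-corrected z = (R - 0.5 - E[R]) / SD[R] = (12 - 0.5 - 9.0000) / 1.9322 = 1.2939.
Step 5: Two-sided p-value via normal approximation = 2*(1 - Phi(|z|)) = 0.195709.
Step 6: alpha = 0.1. fail to reject H0.

R = 12, z = 1.2939, p = 0.195709, fail to reject H0.


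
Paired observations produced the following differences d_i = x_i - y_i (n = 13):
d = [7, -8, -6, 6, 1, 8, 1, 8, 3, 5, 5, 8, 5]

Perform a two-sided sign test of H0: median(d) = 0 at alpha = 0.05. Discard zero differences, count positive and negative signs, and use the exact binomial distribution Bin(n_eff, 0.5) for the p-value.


Step 1: Discard zero differences. Original n = 13; n_eff = number of nonzero differences = 13.
Nonzero differences (with sign): +7, -8, -6, +6, +1, +8, +1, +8, +3, +5, +5, +8, +5
Step 2: Count signs: positive = 11, negative = 2.
Step 3: Under H0: P(positive) = 0.5, so the number of positives S ~ Bin(13, 0.5).
Step 4: Two-sided exact p-value = sum of Bin(13,0.5) probabilities at or below the observed probability = 0.022461.
Step 5: alpha = 0.05. reject H0.

n_eff = 13, pos = 11, neg = 2, p = 0.022461, reject H0.


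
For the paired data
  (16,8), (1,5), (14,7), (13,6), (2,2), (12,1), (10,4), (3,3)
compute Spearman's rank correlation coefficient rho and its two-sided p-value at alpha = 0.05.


Step 1: Rank x and y separately (midranks; no ties here).
rank(x): 16->8, 1->1, 14->7, 13->6, 2->2, 12->5, 10->4, 3->3
rank(y): 8->8, 5->5, 7->7, 6->6, 2->2, 1->1, 4->4, 3->3
Step 2: d_i = R_x(i) - R_y(i); compute d_i^2.
  (8-8)^2=0, (1-5)^2=16, (7-7)^2=0, (6-6)^2=0, (2-2)^2=0, (5-1)^2=16, (4-4)^2=0, (3-3)^2=0
sum(d^2) = 32.
Step 3: rho = 1 - 6*32 / (8*(8^2 - 1)) = 1 - 192/504 = 0.619048.
Step 4: Under H0, t = rho * sqrt((n-2)/(1-rho^2)) = 1.9308 ~ t(6).
Step 5: Two-sided p-value from the t-distribution with 6 df = 0.101733.
Step 6: alpha = 0.05. fail to reject H0.

rho = 0.6190, p = 0.101733, fail to reject H0 at alpha = 0.05.


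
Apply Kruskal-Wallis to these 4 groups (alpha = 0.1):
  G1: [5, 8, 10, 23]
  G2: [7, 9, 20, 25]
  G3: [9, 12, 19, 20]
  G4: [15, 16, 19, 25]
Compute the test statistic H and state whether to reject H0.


Step 1: Combine all N = 16 observations and assign midranks.
sorted (value, group, rank): (5,G1,1), (7,G2,2), (8,G1,3), (9,G2,4.5), (9,G3,4.5), (10,G1,6), (12,G3,7), (15,G4,8), (16,G4,9), (19,G3,10.5), (19,G4,10.5), (20,G2,12.5), (20,G3,12.5), (23,G1,14), (25,G2,15.5), (25,G4,15.5)
Step 2: Sum ranks within each group.
R_1 = 24 (n_1 = 4)
R_2 = 34.5 (n_2 = 4)
R_3 = 34.5 (n_3 = 4)
R_4 = 43 (n_4 = 4)
Step 3: H = 12/(N(N+1)) * sum(R_i^2/n_i) - 3(N+1)
     = 12/(16*17) * (24^2/4 + 34.5^2/4 + 34.5^2/4 + 43^2/4) - 3*17
     = 0.044118 * 1201.38 - 51
     = 2.001838.
Step 4: Ties present; correction factor C = 1 - 24/(16^3 - 16) = 0.994118. Corrected H = 2.001838 / 0.994118 = 2.013683.
Step 5: Under H0, H ~ chi^2(3); p-value = 0.569572.
Step 6: alpha = 0.1. fail to reject H0.

H = 2.0137, df = 3, p = 0.569572, fail to reject H0.


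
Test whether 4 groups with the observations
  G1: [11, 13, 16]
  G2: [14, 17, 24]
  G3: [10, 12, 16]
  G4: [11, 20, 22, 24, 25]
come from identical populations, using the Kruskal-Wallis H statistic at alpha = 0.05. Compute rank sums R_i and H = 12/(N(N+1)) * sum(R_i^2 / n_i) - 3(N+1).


Step 1: Combine all N = 14 observations and assign midranks.
sorted (value, group, rank): (10,G3,1), (11,G1,2.5), (11,G4,2.5), (12,G3,4), (13,G1,5), (14,G2,6), (16,G1,7.5), (16,G3,7.5), (17,G2,9), (20,G4,10), (22,G4,11), (24,G2,12.5), (24,G4,12.5), (25,G4,14)
Step 2: Sum ranks within each group.
R_1 = 15 (n_1 = 3)
R_2 = 27.5 (n_2 = 3)
R_3 = 12.5 (n_3 = 3)
R_4 = 50 (n_4 = 5)
Step 3: H = 12/(N(N+1)) * sum(R_i^2/n_i) - 3(N+1)
     = 12/(14*15) * (15^2/3 + 27.5^2/3 + 12.5^2/3 + 50^2/5) - 3*15
     = 0.057143 * 879.167 - 45
     = 5.238095.
Step 4: Ties present; correction factor C = 1 - 18/(14^3 - 14) = 0.993407. Corrected H = 5.238095 / 0.993407 = 5.272861.
Step 5: Under H0, H ~ chi^2(3); p-value = 0.152873.
Step 6: alpha = 0.05. fail to reject H0.

H = 5.2729, df = 3, p = 0.152873, fail to reject H0.


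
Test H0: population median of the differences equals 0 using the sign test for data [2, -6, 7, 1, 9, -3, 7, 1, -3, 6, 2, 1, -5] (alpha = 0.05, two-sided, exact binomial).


Step 1: Discard zero differences. Original n = 13; n_eff = number of nonzero differences = 13.
Nonzero differences (with sign): +2, -6, +7, +1, +9, -3, +7, +1, -3, +6, +2, +1, -5
Step 2: Count signs: positive = 9, negative = 4.
Step 3: Under H0: P(positive) = 0.5, so the number of positives S ~ Bin(13, 0.5).
Step 4: Two-sided exact p-value = sum of Bin(13,0.5) probabilities at or below the observed probability = 0.266846.
Step 5: alpha = 0.05. fail to reject H0.

n_eff = 13, pos = 9, neg = 4, p = 0.266846, fail to reject H0.


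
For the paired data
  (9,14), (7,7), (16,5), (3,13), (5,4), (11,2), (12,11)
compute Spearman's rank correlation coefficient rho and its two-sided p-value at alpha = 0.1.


Step 1: Rank x and y separately (midranks; no ties here).
rank(x): 9->4, 7->3, 16->7, 3->1, 5->2, 11->5, 12->6
rank(y): 14->7, 7->4, 5->3, 13->6, 4->2, 2->1, 11->5
Step 2: d_i = R_x(i) - R_y(i); compute d_i^2.
  (4-7)^2=9, (3-4)^2=1, (7-3)^2=16, (1-6)^2=25, (2-2)^2=0, (5-1)^2=16, (6-5)^2=1
sum(d^2) = 68.
Step 3: rho = 1 - 6*68 / (7*(7^2 - 1)) = 1 - 408/336 = -0.214286.
Step 4: Under H0, t = rho * sqrt((n-2)/(1-rho^2)) = -0.4906 ~ t(5).
Step 5: Two-sided p-value from the t-distribution with 5 df = 0.644512.
Step 6: alpha = 0.1. fail to reject H0.

rho = -0.2143, p = 0.644512, fail to reject H0 at alpha = 0.1.


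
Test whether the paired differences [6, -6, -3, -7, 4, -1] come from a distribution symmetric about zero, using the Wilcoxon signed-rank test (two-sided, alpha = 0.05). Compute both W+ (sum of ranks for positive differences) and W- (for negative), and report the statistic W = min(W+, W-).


Step 1: Drop any zero differences (none here) and take |d_i|.
|d| = [6, 6, 3, 7, 4, 1]
Step 2: Midrank |d_i| (ties get averaged ranks).
ranks: |6|->4.5, |6|->4.5, |3|->2, |7|->6, |4|->3, |1|->1
Step 3: Attach original signs; sum ranks with positive sign and with negative sign.
W+ = 4.5 + 3 = 7.5
W- = 4.5 + 2 + 6 + 1 = 13.5
(Check: W+ + W- = 21 should equal n(n+1)/2 = 21.)
Step 4: Test statistic W = min(W+, W-) = 7.5.
Step 5: Ties in |d|, so use the tie-corrected normal approximation.
        E[W] = n(n+1)/4 = 6*7/4 = 10.5.
        Tie groups: |d|=6 (t=2); sum(t^3 - t) = 6.
        Var[W] = n(n+1)(2n+1)/24 - sum(t^3-t)/48 = 546/24 - 6/48 = 22.625.
        z = (W - E[W]) / sqrt(Var[W]) = (7.5 - 10.5) / 4.7566 = -0.6307.
        Two-sided p = 2*Phi(z) = 0.528233.
Step 6: alpha = 0.05. fail to reject H0.

W+ = 7.5, W- = 13.5, W = min = 7.5, p = 0.528233, fail to reject H0.


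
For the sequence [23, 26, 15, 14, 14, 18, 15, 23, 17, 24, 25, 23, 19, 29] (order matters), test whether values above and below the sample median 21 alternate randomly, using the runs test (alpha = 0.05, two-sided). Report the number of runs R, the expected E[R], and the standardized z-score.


Step 1: Compute median = 21; label A = above, B = below.
Labels in order: AABBBBBABAAABA  (n_A = 7, n_B = 7)
Step 2: Count runs R = 7.
Step 3: Under H0 (random ordering), E[R] = 2*n_A*n_B/(n_A+n_B) + 1 = 2*7*7/14 + 1 = 8.0000.
        Var[R] = 2*n_A*n_B*(2*n_A*n_B - n_A - n_B) / ((n_A+n_B)^2 * (n_A+n_B-1)) = 8232/2548 = 3.2308.
        SD[R] = 1.7974.
Step 4: Continuity-corrected z = (R + 0.5 - E[R]) / SD[R] = (7 + 0.5 - 8.0000) / 1.7974 = -0.2782.
Step 5: Two-sided p-value via normal approximation = 2*(1 - Phi(|z|)) = 0.780879.
Step 6: alpha = 0.05. fail to reject H0.

R = 7, z = -0.2782, p = 0.780879, fail to reject H0.


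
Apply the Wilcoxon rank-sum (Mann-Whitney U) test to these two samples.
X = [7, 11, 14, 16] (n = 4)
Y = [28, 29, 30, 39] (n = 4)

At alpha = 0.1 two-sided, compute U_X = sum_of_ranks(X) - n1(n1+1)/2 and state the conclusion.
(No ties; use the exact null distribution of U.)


Step 1: Combine and sort all 8 observations; assign midranks.
sorted (value, group): (7,X), (11,X), (14,X), (16,X), (28,Y), (29,Y), (30,Y), (39,Y)
ranks: 7->1, 11->2, 14->3, 16->4, 28->5, 29->6, 30->7, 39->8
Step 2: Rank sum for X: R1 = 1 + 2 + 3 + 4 = 10.
Step 3: U_X = R1 - n1(n1+1)/2 = 10 - 4*5/2 = 10 - 10 = 0.
       U_Y = n1*n2 - U_X = 16 - 0 = 16.
Step 4: No ties, so the exact null distribution of U (based on enumerating the C(8,4) = 70 equally likely rank assignments) gives the two-sided p-value.
Step 5: p-value = 0.028571; compare to alpha = 0.1. reject H0.

U_X = 0, p = 0.028571, reject H0 at alpha = 0.1.


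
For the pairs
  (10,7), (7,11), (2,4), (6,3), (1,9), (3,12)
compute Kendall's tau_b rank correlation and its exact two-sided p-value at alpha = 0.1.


Step 1: Enumerate the 15 unordered pairs (i,j) with i<j and classify each by sign(x_j-x_i) * sign(y_j-y_i).
  (1,2):dx=-3,dy=+4->D; (1,3):dx=-8,dy=-3->C; (1,4):dx=-4,dy=-4->C; (1,5):dx=-9,dy=+2->D
  (1,6):dx=-7,dy=+5->D; (2,3):dx=-5,dy=-7->C; (2,4):dx=-1,dy=-8->C; (2,5):dx=-6,dy=-2->C
  (2,6):dx=-4,dy=+1->D; (3,4):dx=+4,dy=-1->D; (3,5):dx=-1,dy=+5->D; (3,6):dx=+1,dy=+8->C
  (4,5):dx=-5,dy=+6->D; (4,6):dx=-3,dy=+9->D; (5,6):dx=+2,dy=+3->C
Step 2: C = 7, D = 8, total pairs = 15.
Step 3: tau = (C - D)/(n(n-1)/2) = (7 - 8)/15 = -0.066667.
Step 4: Exact two-sided p-value (enumerate n! = 720 permutations of y under H0): p = 1.000000.
Step 5: alpha = 0.1. fail to reject H0.

tau_b = -0.0667 (C=7, D=8), p = 1.000000, fail to reject H0.


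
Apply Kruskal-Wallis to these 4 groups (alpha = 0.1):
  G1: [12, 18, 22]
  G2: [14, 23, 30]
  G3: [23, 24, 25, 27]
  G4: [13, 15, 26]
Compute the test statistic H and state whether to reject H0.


Step 1: Combine all N = 13 observations and assign midranks.
sorted (value, group, rank): (12,G1,1), (13,G4,2), (14,G2,3), (15,G4,4), (18,G1,5), (22,G1,6), (23,G2,7.5), (23,G3,7.5), (24,G3,9), (25,G3,10), (26,G4,11), (27,G3,12), (30,G2,13)
Step 2: Sum ranks within each group.
R_1 = 12 (n_1 = 3)
R_2 = 23.5 (n_2 = 3)
R_3 = 38.5 (n_3 = 4)
R_4 = 17 (n_4 = 3)
Step 3: H = 12/(N(N+1)) * sum(R_i^2/n_i) - 3(N+1)
     = 12/(13*14) * (12^2/3 + 23.5^2/3 + 38.5^2/4 + 17^2/3) - 3*14
     = 0.065934 * 698.979 - 42
     = 4.086538.
Step 4: Ties present; correction factor C = 1 - 6/(13^3 - 13) = 0.997253. Corrected H = 4.086538 / 0.997253 = 4.097796.
Step 5: Under H0, H ~ chi^2(3); p-value = 0.251096.
Step 6: alpha = 0.1. fail to reject H0.

H = 4.0978, df = 3, p = 0.251096, fail to reject H0.


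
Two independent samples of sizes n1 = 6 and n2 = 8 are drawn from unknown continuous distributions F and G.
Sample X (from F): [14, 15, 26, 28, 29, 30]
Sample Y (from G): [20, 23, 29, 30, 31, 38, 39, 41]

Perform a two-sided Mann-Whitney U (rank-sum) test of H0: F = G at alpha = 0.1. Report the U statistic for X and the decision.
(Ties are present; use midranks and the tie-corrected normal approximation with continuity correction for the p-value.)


Step 1: Combine and sort all 14 observations; assign midranks.
sorted (value, group): (14,X), (15,X), (20,Y), (23,Y), (26,X), (28,X), (29,X), (29,Y), (30,X), (30,Y), (31,Y), (38,Y), (39,Y), (41,Y)
ranks: 14->1, 15->2, 20->3, 23->4, 26->5, 28->6, 29->7.5, 29->7.5, 30->9.5, 30->9.5, 31->11, 38->12, 39->13, 41->14
Step 2: Rank sum for X: R1 = 1 + 2 + 5 + 6 + 7.5 + 9.5 = 31.
Step 3: U_X = R1 - n1(n1+1)/2 = 31 - 6*7/2 = 31 - 21 = 10.
       U_Y = n1*n2 - U_X = 48 - 10 = 38.
Step 4: Ties are present, so use the tie-corrected normal approximation (with continuity correction) for the p-value.
Step 5: p-value = 0.080692; compare to alpha = 0.1. reject H0.

U_X = 10, p = 0.080692, reject H0 at alpha = 0.1.


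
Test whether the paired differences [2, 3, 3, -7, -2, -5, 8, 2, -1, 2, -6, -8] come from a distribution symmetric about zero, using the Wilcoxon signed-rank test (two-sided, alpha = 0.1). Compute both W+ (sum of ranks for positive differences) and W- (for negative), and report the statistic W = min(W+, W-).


Step 1: Drop any zero differences (none here) and take |d_i|.
|d| = [2, 3, 3, 7, 2, 5, 8, 2, 1, 2, 6, 8]
Step 2: Midrank |d_i| (ties get averaged ranks).
ranks: |2|->3.5, |3|->6.5, |3|->6.5, |7|->10, |2|->3.5, |5|->8, |8|->11.5, |2|->3.5, |1|->1, |2|->3.5, |6|->9, |8|->11.5
Step 3: Attach original signs; sum ranks with positive sign and with negative sign.
W+ = 3.5 + 6.5 + 6.5 + 11.5 + 3.5 + 3.5 = 35
W- = 10 + 3.5 + 8 + 1 + 9 + 11.5 = 43
(Check: W+ + W- = 78 should equal n(n+1)/2 = 78.)
Step 4: Test statistic W = min(W+, W-) = 35.
Step 5: Ties in |d|, so use the tie-corrected normal approximation.
        E[W] = n(n+1)/4 = 12*13/4 = 39.
        Tie groups: |d|=2 (t=4), |d|=3 (t=2), |d|=8 (t=2); sum(t^3 - t) = 72.
        Var[W] = n(n+1)(2n+1)/24 - sum(t^3-t)/48 = 3900/24 - 72/48 = 161.
        z = (W - E[W]) / sqrt(Var[W]) = (35 - 39) / 12.6886 = -0.3152.
        Two-sided p = 2*Phi(z) = 0.752576.
Step 6: alpha = 0.1. fail to reject H0.

W+ = 35, W- = 43, W = min = 35, p = 0.752576, fail to reject H0.


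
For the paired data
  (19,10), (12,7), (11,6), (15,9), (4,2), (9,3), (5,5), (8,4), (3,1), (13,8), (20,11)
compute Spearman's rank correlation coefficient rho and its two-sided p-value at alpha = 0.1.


Step 1: Rank x and y separately (midranks; no ties here).
rank(x): 19->10, 12->7, 11->6, 15->9, 4->2, 9->5, 5->3, 8->4, 3->1, 13->8, 20->11
rank(y): 10->10, 7->7, 6->6, 9->9, 2->2, 3->3, 5->5, 4->4, 1->1, 8->8, 11->11
Step 2: d_i = R_x(i) - R_y(i); compute d_i^2.
  (10-10)^2=0, (7-7)^2=0, (6-6)^2=0, (9-9)^2=0, (2-2)^2=0, (5-3)^2=4, (3-5)^2=4, (4-4)^2=0, (1-1)^2=0, (8-8)^2=0, (11-11)^2=0
sum(d^2) = 8.
Step 3: rho = 1 - 6*8 / (11*(11^2 - 1)) = 1 - 48/1320 = 0.963636.
Step 4: Under H0, t = rho * sqrt((n-2)/(1-rho^2)) = 10.8186 ~ t(9).
Step 5: Two-sided p-value from the t-distribution with 9 df = 0.000002.
Step 6: alpha = 0.1. reject H0.

rho = 0.9636, p = 0.000002, reject H0 at alpha = 0.1.


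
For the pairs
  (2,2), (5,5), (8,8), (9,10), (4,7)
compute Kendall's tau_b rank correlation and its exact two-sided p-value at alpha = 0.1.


Step 1: Enumerate the 10 unordered pairs (i,j) with i<j and classify each by sign(x_j-x_i) * sign(y_j-y_i).
  (1,2):dx=+3,dy=+3->C; (1,3):dx=+6,dy=+6->C; (1,4):dx=+7,dy=+8->C; (1,5):dx=+2,dy=+5->C
  (2,3):dx=+3,dy=+3->C; (2,4):dx=+4,dy=+5->C; (2,5):dx=-1,dy=+2->D; (3,4):dx=+1,dy=+2->C
  (3,5):dx=-4,dy=-1->C; (4,5):dx=-5,dy=-3->C
Step 2: C = 9, D = 1, total pairs = 10.
Step 3: tau = (C - D)/(n(n-1)/2) = (9 - 1)/10 = 0.800000.
Step 4: Exact two-sided p-value (enumerate n! = 120 permutations of y under H0): p = 0.083333.
Step 5: alpha = 0.1. reject H0.

tau_b = 0.8000 (C=9, D=1), p = 0.083333, reject H0.


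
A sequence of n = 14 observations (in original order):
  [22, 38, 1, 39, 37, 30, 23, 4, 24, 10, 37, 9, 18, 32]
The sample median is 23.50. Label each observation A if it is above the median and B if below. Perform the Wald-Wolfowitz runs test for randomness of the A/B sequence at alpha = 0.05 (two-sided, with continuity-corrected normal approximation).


Step 1: Compute median = 23.50; label A = above, B = below.
Labels in order: BABAAABBABABBA  (n_A = 7, n_B = 7)
Step 2: Count runs R = 10.
Step 3: Under H0 (random ordering), E[R] = 2*n_A*n_B/(n_A+n_B) + 1 = 2*7*7/14 + 1 = 8.0000.
        Var[R] = 2*n_A*n_B*(2*n_A*n_B - n_A - n_B) / ((n_A+n_B)^2 * (n_A+n_B-1)) = 8232/2548 = 3.2308.
        SD[R] = 1.7974.
Step 4: Continuity-corrected z = (R - 0.5 - E[R]) / SD[R] = (10 - 0.5 - 8.0000) / 1.7974 = 0.8345.
Step 5: Two-sided p-value via normal approximation = 2*(1 - Phi(|z|)) = 0.403986.
Step 6: alpha = 0.05. fail to reject H0.

R = 10, z = 0.8345, p = 0.403986, fail to reject H0.


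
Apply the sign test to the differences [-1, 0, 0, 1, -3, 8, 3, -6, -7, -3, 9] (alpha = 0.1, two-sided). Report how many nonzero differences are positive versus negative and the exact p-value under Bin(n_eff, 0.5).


Step 1: Discard zero differences. Original n = 11; n_eff = number of nonzero differences = 9.
Nonzero differences (with sign): -1, +1, -3, +8, +3, -6, -7, -3, +9
Step 2: Count signs: positive = 4, negative = 5.
Step 3: Under H0: P(positive) = 0.5, so the number of positives S ~ Bin(9, 0.5).
Step 4: Two-sided exact p-value = sum of Bin(9,0.5) probabilities at or below the observed probability = 1.000000.
Step 5: alpha = 0.1. fail to reject H0.

n_eff = 9, pos = 4, neg = 5, p = 1.000000, fail to reject H0.


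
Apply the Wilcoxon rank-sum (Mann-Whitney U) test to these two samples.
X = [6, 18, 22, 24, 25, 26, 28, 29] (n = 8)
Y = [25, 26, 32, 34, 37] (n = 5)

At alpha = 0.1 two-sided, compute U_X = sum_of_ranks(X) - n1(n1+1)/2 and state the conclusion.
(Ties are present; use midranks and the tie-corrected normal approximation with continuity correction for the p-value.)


Step 1: Combine and sort all 13 observations; assign midranks.
sorted (value, group): (6,X), (18,X), (22,X), (24,X), (25,X), (25,Y), (26,X), (26,Y), (28,X), (29,X), (32,Y), (34,Y), (37,Y)
ranks: 6->1, 18->2, 22->3, 24->4, 25->5.5, 25->5.5, 26->7.5, 26->7.5, 28->9, 29->10, 32->11, 34->12, 37->13
Step 2: Rank sum for X: R1 = 1 + 2 + 3 + 4 + 5.5 + 7.5 + 9 + 10 = 42.
Step 3: U_X = R1 - n1(n1+1)/2 = 42 - 8*9/2 = 42 - 36 = 6.
       U_Y = n1*n2 - U_X = 40 - 6 = 34.
Step 4: Ties are present, so use the tie-corrected normal approximation (with continuity correction) for the p-value.
Step 5: p-value = 0.047519; compare to alpha = 0.1. reject H0.

U_X = 6, p = 0.047519, reject H0 at alpha = 0.1.


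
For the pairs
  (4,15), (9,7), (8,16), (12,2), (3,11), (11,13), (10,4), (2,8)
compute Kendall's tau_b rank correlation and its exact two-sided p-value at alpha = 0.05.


Step 1: Enumerate the 28 unordered pairs (i,j) with i<j and classify each by sign(x_j-x_i) * sign(y_j-y_i).
  (1,2):dx=+5,dy=-8->D; (1,3):dx=+4,dy=+1->C; (1,4):dx=+8,dy=-13->D; (1,5):dx=-1,dy=-4->C
  (1,6):dx=+7,dy=-2->D; (1,7):dx=+6,dy=-11->D; (1,8):dx=-2,dy=-7->C; (2,3):dx=-1,dy=+9->D
  (2,4):dx=+3,dy=-5->D; (2,5):dx=-6,dy=+4->D; (2,6):dx=+2,dy=+6->C; (2,7):dx=+1,dy=-3->D
  (2,8):dx=-7,dy=+1->D; (3,4):dx=+4,dy=-14->D; (3,5):dx=-5,dy=-5->C; (3,6):dx=+3,dy=-3->D
  (3,7):dx=+2,dy=-12->D; (3,8):dx=-6,dy=-8->C; (4,5):dx=-9,dy=+9->D; (4,6):dx=-1,dy=+11->D
  (4,7):dx=-2,dy=+2->D; (4,8):dx=-10,dy=+6->D; (5,6):dx=+8,dy=+2->C; (5,7):dx=+7,dy=-7->D
  (5,8):dx=-1,dy=-3->C; (6,7):dx=-1,dy=-9->C; (6,8):dx=-9,dy=-5->C; (7,8):dx=-8,dy=+4->D
Step 2: C = 10, D = 18, total pairs = 28.
Step 3: tau = (C - D)/(n(n-1)/2) = (10 - 18)/28 = -0.285714.
Step 4: Exact two-sided p-value (enumerate n! = 40320 permutations of y under H0): p = 0.398760.
Step 5: alpha = 0.05. fail to reject H0.

tau_b = -0.2857 (C=10, D=18), p = 0.398760, fail to reject H0.


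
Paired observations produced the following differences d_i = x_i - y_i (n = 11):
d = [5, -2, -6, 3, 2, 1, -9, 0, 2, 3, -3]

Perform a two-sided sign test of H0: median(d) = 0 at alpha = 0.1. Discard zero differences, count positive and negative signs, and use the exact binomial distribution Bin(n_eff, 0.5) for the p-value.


Step 1: Discard zero differences. Original n = 11; n_eff = number of nonzero differences = 10.
Nonzero differences (with sign): +5, -2, -6, +3, +2, +1, -9, +2, +3, -3
Step 2: Count signs: positive = 6, negative = 4.
Step 3: Under H0: P(positive) = 0.5, so the number of positives S ~ Bin(10, 0.5).
Step 4: Two-sided exact p-value = sum of Bin(10,0.5) probabilities at or below the observed probability = 0.753906.
Step 5: alpha = 0.1. fail to reject H0.

n_eff = 10, pos = 6, neg = 4, p = 0.753906, fail to reject H0.


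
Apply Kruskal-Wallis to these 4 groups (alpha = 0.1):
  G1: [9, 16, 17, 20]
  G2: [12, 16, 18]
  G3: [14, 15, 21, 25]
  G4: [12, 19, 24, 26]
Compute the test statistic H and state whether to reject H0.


Step 1: Combine all N = 15 observations and assign midranks.
sorted (value, group, rank): (9,G1,1), (12,G2,2.5), (12,G4,2.5), (14,G3,4), (15,G3,5), (16,G1,6.5), (16,G2,6.5), (17,G1,8), (18,G2,9), (19,G4,10), (20,G1,11), (21,G3,12), (24,G4,13), (25,G3,14), (26,G4,15)
Step 2: Sum ranks within each group.
R_1 = 26.5 (n_1 = 4)
R_2 = 18 (n_2 = 3)
R_3 = 35 (n_3 = 4)
R_4 = 40.5 (n_4 = 4)
Step 3: H = 12/(N(N+1)) * sum(R_i^2/n_i) - 3(N+1)
     = 12/(15*16) * (26.5^2/4 + 18^2/3 + 35^2/4 + 40.5^2/4) - 3*16
     = 0.050000 * 999.875 - 48
     = 1.993750.
Step 4: Ties present; correction factor C = 1 - 12/(15^3 - 15) = 0.996429. Corrected H = 1.993750 / 0.996429 = 2.000896.
Step 5: Under H0, H ~ chi^2(3); p-value = 0.572221.
Step 6: alpha = 0.1. fail to reject H0.

H = 2.0009, df = 3, p = 0.572221, fail to reject H0.


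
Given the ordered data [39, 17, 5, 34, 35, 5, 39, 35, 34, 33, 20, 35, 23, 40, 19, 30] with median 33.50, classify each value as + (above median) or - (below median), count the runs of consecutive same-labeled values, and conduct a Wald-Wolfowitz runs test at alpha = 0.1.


Step 1: Compute median = 33.50; label A = above, B = below.
Labels in order: ABBAABAAABBABABB  (n_A = 8, n_B = 8)
Step 2: Count runs R = 10.
Step 3: Under H0 (random ordering), E[R] = 2*n_A*n_B/(n_A+n_B) + 1 = 2*8*8/16 + 1 = 9.0000.
        Var[R] = 2*n_A*n_B*(2*n_A*n_B - n_A - n_B) / ((n_A+n_B)^2 * (n_A+n_B-1)) = 14336/3840 = 3.7333.
        SD[R] = 1.9322.
Step 4: Continuity-corrected z = (R - 0.5 - E[R]) / SD[R] = (10 - 0.5 - 9.0000) / 1.9322 = 0.2588.
Step 5: Two-sided p-value via normal approximation = 2*(1 - Phi(|z|)) = 0.795809.
Step 6: alpha = 0.1. fail to reject H0.

R = 10, z = 0.2588, p = 0.795809, fail to reject H0.


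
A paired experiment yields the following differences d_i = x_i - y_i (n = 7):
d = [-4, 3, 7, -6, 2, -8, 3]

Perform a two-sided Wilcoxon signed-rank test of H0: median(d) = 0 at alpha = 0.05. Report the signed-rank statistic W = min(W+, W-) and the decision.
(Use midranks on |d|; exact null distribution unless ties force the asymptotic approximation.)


Step 1: Drop any zero differences (none here) and take |d_i|.
|d| = [4, 3, 7, 6, 2, 8, 3]
Step 2: Midrank |d_i| (ties get averaged ranks).
ranks: |4|->4, |3|->2.5, |7|->6, |6|->5, |2|->1, |8|->7, |3|->2.5
Step 3: Attach original signs; sum ranks with positive sign and with negative sign.
W+ = 2.5 + 6 + 1 + 2.5 = 12
W- = 4 + 5 + 7 = 16
(Check: W+ + W- = 28 should equal n(n+1)/2 = 28.)
Step 4: Test statistic W = min(W+, W-) = 12.
Step 5: Ties in |d|, so use the tie-corrected normal approximation.
        E[W] = n(n+1)/4 = 7*8/4 = 14.
        Tie groups: |d|=3 (t=2); sum(t^3 - t) = 6.
        Var[W] = n(n+1)(2n+1)/24 - sum(t^3-t)/48 = 840/24 - 6/48 = 34.875.
        z = (W - E[W]) / sqrt(Var[W]) = (12 - 14) / 5.9055 = -0.3387.
        Two-sided p = 2*Phi(z) = 0.734861.
Step 6: alpha = 0.05. fail to reject H0.

W+ = 12, W- = 16, W = min = 12, p = 0.734861, fail to reject H0.
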